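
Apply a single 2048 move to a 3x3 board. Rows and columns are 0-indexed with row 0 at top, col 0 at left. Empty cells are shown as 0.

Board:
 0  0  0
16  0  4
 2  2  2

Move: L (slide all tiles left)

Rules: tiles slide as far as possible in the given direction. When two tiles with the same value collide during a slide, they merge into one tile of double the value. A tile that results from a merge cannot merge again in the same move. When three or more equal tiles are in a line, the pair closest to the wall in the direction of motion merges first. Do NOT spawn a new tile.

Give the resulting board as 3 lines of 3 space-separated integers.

Answer:  0  0  0
16  4  0
 4  2  0

Derivation:
Slide left:
row 0: [0, 0, 0] -> [0, 0, 0]
row 1: [16, 0, 4] -> [16, 4, 0]
row 2: [2, 2, 2] -> [4, 2, 0]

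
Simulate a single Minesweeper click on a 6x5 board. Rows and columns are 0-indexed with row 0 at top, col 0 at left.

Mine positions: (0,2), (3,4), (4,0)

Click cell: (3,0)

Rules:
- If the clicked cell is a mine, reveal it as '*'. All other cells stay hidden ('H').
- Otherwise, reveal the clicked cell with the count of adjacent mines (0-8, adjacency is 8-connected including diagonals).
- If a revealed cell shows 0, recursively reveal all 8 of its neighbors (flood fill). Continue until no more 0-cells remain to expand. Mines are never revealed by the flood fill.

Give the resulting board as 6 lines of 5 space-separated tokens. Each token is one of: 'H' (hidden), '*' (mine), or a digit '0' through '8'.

H H H H H
H H H H H
H H H H H
1 H H H H
H H H H H
H H H H H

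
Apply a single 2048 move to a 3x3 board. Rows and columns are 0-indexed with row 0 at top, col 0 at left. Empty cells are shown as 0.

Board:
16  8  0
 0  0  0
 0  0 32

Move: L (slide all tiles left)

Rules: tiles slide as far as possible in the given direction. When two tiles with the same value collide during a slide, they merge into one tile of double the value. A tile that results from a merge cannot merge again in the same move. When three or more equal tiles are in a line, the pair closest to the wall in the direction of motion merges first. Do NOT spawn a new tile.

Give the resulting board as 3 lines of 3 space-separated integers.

Answer: 16  8  0
 0  0  0
32  0  0

Derivation:
Slide left:
row 0: [16, 8, 0] -> [16, 8, 0]
row 1: [0, 0, 0] -> [0, 0, 0]
row 2: [0, 0, 32] -> [32, 0, 0]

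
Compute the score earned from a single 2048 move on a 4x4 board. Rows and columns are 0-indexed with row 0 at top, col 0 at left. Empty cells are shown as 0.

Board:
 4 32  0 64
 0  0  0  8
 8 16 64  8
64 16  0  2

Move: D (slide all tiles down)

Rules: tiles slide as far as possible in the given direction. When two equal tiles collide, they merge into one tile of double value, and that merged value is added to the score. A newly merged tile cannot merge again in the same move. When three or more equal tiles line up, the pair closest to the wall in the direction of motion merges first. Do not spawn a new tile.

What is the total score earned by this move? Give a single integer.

Answer: 48

Derivation:
Slide down:
col 0: [4, 0, 8, 64] -> [0, 4, 8, 64]  score +0 (running 0)
col 1: [32, 0, 16, 16] -> [0, 0, 32, 32]  score +32 (running 32)
col 2: [0, 0, 64, 0] -> [0, 0, 0, 64]  score +0 (running 32)
col 3: [64, 8, 8, 2] -> [0, 64, 16, 2]  score +16 (running 48)
Board after move:
 0  0  0  0
 4  0  0 64
 8 32  0 16
64 32 64  2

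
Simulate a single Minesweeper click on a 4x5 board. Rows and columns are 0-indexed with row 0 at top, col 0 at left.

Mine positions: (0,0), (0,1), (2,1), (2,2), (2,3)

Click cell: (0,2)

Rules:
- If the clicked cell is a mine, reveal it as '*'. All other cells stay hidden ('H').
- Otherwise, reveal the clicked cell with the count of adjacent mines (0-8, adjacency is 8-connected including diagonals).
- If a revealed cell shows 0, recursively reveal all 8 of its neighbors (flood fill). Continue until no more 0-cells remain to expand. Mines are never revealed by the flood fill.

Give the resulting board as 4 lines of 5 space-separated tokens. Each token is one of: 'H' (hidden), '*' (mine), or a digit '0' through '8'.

H H 1 H H
H H H H H
H H H H H
H H H H H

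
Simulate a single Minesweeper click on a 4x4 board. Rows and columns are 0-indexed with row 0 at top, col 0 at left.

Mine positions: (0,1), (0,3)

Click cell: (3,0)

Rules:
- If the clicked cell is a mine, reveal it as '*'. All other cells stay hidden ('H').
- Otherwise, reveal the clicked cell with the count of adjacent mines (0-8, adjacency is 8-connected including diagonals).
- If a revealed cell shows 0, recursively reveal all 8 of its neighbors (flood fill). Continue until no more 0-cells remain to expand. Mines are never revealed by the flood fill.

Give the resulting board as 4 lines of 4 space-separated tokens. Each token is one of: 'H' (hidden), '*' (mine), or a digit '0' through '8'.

H H H H
1 1 2 1
0 0 0 0
0 0 0 0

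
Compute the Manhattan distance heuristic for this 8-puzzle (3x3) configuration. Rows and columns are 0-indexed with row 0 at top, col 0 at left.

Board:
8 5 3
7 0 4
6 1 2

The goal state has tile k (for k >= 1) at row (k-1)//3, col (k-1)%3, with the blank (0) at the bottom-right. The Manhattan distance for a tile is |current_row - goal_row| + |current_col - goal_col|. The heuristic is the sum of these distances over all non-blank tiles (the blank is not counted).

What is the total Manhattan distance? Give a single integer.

Tile 8: at (0,0), goal (2,1), distance |0-2|+|0-1| = 3
Tile 5: at (0,1), goal (1,1), distance |0-1|+|1-1| = 1
Tile 3: at (0,2), goal (0,2), distance |0-0|+|2-2| = 0
Tile 7: at (1,0), goal (2,0), distance |1-2|+|0-0| = 1
Tile 4: at (1,2), goal (1,0), distance |1-1|+|2-0| = 2
Tile 6: at (2,0), goal (1,2), distance |2-1|+|0-2| = 3
Tile 1: at (2,1), goal (0,0), distance |2-0|+|1-0| = 3
Tile 2: at (2,2), goal (0,1), distance |2-0|+|2-1| = 3
Sum: 3 + 1 + 0 + 1 + 2 + 3 + 3 + 3 = 16

Answer: 16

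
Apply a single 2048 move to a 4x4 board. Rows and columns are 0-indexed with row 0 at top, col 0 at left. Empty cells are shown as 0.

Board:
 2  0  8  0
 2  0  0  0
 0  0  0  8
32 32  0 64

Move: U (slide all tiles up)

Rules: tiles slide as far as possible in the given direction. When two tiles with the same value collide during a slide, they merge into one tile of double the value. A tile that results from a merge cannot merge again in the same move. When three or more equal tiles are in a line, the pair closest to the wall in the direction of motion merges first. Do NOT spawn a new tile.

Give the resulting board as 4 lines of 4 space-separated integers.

Answer:  4 32  8  8
32  0  0 64
 0  0  0  0
 0  0  0  0

Derivation:
Slide up:
col 0: [2, 2, 0, 32] -> [4, 32, 0, 0]
col 1: [0, 0, 0, 32] -> [32, 0, 0, 0]
col 2: [8, 0, 0, 0] -> [8, 0, 0, 0]
col 3: [0, 0, 8, 64] -> [8, 64, 0, 0]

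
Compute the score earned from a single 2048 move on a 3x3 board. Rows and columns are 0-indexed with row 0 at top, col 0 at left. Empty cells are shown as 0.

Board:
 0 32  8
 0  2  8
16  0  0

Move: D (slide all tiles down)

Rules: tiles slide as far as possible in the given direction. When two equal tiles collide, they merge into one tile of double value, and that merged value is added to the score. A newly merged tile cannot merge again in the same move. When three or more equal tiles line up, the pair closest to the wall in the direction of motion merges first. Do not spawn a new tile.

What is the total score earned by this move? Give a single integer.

Slide down:
col 0: [0, 0, 16] -> [0, 0, 16]  score +0 (running 0)
col 1: [32, 2, 0] -> [0, 32, 2]  score +0 (running 0)
col 2: [8, 8, 0] -> [0, 0, 16]  score +16 (running 16)
Board after move:
 0  0  0
 0 32  0
16  2 16

Answer: 16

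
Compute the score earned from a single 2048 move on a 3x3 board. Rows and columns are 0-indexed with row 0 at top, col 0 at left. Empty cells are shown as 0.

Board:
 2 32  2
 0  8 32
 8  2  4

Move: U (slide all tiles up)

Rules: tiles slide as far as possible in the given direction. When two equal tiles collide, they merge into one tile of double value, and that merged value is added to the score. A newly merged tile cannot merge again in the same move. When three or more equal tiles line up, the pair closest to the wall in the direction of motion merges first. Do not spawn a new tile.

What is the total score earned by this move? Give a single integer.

Slide up:
col 0: [2, 0, 8] -> [2, 8, 0]  score +0 (running 0)
col 1: [32, 8, 2] -> [32, 8, 2]  score +0 (running 0)
col 2: [2, 32, 4] -> [2, 32, 4]  score +0 (running 0)
Board after move:
 2 32  2
 8  8 32
 0  2  4

Answer: 0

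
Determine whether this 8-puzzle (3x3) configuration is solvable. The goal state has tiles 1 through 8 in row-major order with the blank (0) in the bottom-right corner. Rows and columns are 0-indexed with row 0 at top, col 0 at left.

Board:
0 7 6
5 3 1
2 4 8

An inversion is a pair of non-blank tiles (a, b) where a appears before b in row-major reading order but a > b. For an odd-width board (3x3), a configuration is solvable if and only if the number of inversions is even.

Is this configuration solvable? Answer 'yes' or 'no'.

Answer: no

Derivation:
Inversions (pairs i<j in row-major order where tile[i] > tile[j] > 0): 17
17 is odd, so the puzzle is not solvable.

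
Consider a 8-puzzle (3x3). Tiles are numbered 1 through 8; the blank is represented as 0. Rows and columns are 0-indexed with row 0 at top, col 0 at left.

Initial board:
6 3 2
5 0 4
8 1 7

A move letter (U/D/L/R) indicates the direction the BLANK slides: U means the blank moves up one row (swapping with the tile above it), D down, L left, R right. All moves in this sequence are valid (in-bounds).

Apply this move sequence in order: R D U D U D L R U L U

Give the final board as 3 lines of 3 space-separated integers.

After move 1 (R):
6 3 2
5 4 0
8 1 7

After move 2 (D):
6 3 2
5 4 7
8 1 0

After move 3 (U):
6 3 2
5 4 0
8 1 7

After move 4 (D):
6 3 2
5 4 7
8 1 0

After move 5 (U):
6 3 2
5 4 0
8 1 7

After move 6 (D):
6 3 2
5 4 7
8 1 0

After move 7 (L):
6 3 2
5 4 7
8 0 1

After move 8 (R):
6 3 2
5 4 7
8 1 0

After move 9 (U):
6 3 2
5 4 0
8 1 7

After move 10 (L):
6 3 2
5 0 4
8 1 7

After move 11 (U):
6 0 2
5 3 4
8 1 7

Answer: 6 0 2
5 3 4
8 1 7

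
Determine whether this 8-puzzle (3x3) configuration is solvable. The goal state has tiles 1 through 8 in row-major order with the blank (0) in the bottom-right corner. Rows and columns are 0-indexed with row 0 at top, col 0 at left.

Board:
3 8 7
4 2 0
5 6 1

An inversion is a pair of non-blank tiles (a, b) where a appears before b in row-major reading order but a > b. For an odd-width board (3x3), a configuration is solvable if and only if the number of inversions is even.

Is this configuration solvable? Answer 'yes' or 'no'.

Answer: yes

Derivation:
Inversions (pairs i<j in row-major order where tile[i] > tile[j] > 0): 18
18 is even, so the puzzle is solvable.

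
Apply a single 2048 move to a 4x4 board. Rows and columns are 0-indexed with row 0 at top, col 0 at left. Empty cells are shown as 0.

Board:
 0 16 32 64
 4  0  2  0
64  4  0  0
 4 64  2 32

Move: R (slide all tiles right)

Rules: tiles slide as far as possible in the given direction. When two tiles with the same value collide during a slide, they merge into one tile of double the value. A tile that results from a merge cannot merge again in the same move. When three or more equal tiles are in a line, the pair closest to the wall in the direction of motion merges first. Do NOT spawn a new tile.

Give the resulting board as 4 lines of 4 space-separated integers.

Slide right:
row 0: [0, 16, 32, 64] -> [0, 16, 32, 64]
row 1: [4, 0, 2, 0] -> [0, 0, 4, 2]
row 2: [64, 4, 0, 0] -> [0, 0, 64, 4]
row 3: [4, 64, 2, 32] -> [4, 64, 2, 32]

Answer:  0 16 32 64
 0  0  4  2
 0  0 64  4
 4 64  2 32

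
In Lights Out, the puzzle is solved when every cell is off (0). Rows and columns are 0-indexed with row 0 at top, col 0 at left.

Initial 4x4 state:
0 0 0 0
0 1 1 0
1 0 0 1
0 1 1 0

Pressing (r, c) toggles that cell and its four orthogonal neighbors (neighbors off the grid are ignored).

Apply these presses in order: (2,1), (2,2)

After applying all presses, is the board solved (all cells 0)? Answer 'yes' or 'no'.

After press 1 at (2,1):
0 0 0 0
0 0 1 0
0 1 1 1
0 0 1 0

After press 2 at (2,2):
0 0 0 0
0 0 0 0
0 0 0 0
0 0 0 0

Lights still on: 0

Answer: yes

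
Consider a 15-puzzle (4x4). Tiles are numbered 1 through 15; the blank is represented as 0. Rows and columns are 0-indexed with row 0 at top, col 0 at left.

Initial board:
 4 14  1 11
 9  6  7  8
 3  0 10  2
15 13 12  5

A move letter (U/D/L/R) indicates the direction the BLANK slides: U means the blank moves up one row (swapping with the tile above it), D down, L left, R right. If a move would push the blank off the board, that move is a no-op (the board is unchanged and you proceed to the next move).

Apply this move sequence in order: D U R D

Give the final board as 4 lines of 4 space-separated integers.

Answer:  4 14  1 11
 9  6  7  8
 3 10 12  2
15 13  0  5

Derivation:
After move 1 (D):
 4 14  1 11
 9  6  7  8
 3 13 10  2
15  0 12  5

After move 2 (U):
 4 14  1 11
 9  6  7  8
 3  0 10  2
15 13 12  5

After move 3 (R):
 4 14  1 11
 9  6  7  8
 3 10  0  2
15 13 12  5

After move 4 (D):
 4 14  1 11
 9  6  7  8
 3 10 12  2
15 13  0  5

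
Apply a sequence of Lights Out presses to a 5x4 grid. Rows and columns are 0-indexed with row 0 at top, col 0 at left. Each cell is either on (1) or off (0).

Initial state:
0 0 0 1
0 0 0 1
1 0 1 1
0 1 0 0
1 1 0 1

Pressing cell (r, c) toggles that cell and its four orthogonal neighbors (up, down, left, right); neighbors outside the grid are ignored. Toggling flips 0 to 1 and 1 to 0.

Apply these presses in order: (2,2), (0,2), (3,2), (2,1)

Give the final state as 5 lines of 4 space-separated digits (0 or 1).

Answer: 0 1 1 0
0 1 0 1
0 0 0 0
0 1 0 1
1 1 1 1

Derivation:
After press 1 at (2,2):
0 0 0 1
0 0 1 1
1 1 0 0
0 1 1 0
1 1 0 1

After press 2 at (0,2):
0 1 1 0
0 0 0 1
1 1 0 0
0 1 1 0
1 1 0 1

After press 3 at (3,2):
0 1 1 0
0 0 0 1
1 1 1 0
0 0 0 1
1 1 1 1

After press 4 at (2,1):
0 1 1 0
0 1 0 1
0 0 0 0
0 1 0 1
1 1 1 1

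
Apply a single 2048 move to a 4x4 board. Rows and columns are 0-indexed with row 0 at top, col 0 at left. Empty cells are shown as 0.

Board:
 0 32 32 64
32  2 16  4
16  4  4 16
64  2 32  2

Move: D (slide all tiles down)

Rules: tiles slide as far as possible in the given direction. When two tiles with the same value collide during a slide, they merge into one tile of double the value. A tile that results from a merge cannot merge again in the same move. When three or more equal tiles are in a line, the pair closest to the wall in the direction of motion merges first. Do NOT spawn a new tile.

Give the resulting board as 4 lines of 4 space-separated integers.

Slide down:
col 0: [0, 32, 16, 64] -> [0, 32, 16, 64]
col 1: [32, 2, 4, 2] -> [32, 2, 4, 2]
col 2: [32, 16, 4, 32] -> [32, 16, 4, 32]
col 3: [64, 4, 16, 2] -> [64, 4, 16, 2]

Answer:  0 32 32 64
32  2 16  4
16  4  4 16
64  2 32  2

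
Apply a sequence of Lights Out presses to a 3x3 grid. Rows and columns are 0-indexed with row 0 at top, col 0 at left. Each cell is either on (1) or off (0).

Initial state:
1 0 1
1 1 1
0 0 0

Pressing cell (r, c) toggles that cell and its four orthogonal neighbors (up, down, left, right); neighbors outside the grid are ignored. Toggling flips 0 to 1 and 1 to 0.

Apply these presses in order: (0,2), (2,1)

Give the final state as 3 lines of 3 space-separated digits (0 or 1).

Answer: 1 1 0
1 0 0
1 1 1

Derivation:
After press 1 at (0,2):
1 1 0
1 1 0
0 0 0

After press 2 at (2,1):
1 1 0
1 0 0
1 1 1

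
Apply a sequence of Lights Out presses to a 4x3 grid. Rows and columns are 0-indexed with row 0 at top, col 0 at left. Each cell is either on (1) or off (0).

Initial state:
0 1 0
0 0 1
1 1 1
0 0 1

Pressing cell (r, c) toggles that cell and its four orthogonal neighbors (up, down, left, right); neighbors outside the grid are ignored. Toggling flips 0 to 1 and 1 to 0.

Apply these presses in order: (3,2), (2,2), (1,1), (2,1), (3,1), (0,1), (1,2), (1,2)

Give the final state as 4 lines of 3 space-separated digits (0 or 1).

After press 1 at (3,2):
0 1 0
0 0 1
1 1 0
0 1 0

After press 2 at (2,2):
0 1 0
0 0 0
1 0 1
0 1 1

After press 3 at (1,1):
0 0 0
1 1 1
1 1 1
0 1 1

After press 4 at (2,1):
0 0 0
1 0 1
0 0 0
0 0 1

After press 5 at (3,1):
0 0 0
1 0 1
0 1 0
1 1 0

After press 6 at (0,1):
1 1 1
1 1 1
0 1 0
1 1 0

After press 7 at (1,2):
1 1 0
1 0 0
0 1 1
1 1 0

After press 8 at (1,2):
1 1 1
1 1 1
0 1 0
1 1 0

Answer: 1 1 1
1 1 1
0 1 0
1 1 0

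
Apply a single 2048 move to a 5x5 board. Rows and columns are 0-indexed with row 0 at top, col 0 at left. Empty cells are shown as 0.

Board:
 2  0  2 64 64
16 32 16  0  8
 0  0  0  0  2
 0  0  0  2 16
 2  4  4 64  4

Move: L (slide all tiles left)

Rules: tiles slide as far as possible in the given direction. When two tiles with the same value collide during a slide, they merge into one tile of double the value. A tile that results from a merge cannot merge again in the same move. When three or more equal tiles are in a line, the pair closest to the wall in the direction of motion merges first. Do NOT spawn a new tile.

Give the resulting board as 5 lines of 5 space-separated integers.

Answer:   4 128   0   0   0
 16  32  16   8   0
  2   0   0   0   0
  2  16   0   0   0
  2   8  64   4   0

Derivation:
Slide left:
row 0: [2, 0, 2, 64, 64] -> [4, 128, 0, 0, 0]
row 1: [16, 32, 16, 0, 8] -> [16, 32, 16, 8, 0]
row 2: [0, 0, 0, 0, 2] -> [2, 0, 0, 0, 0]
row 3: [0, 0, 0, 2, 16] -> [2, 16, 0, 0, 0]
row 4: [2, 4, 4, 64, 4] -> [2, 8, 64, 4, 0]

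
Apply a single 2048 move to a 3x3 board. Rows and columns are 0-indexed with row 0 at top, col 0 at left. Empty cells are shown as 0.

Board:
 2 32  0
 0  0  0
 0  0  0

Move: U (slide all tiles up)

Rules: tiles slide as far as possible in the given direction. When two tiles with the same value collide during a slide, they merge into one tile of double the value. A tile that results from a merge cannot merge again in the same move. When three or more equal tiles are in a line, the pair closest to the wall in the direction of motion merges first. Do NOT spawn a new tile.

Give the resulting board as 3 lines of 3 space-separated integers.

Answer:  2 32  0
 0  0  0
 0  0  0

Derivation:
Slide up:
col 0: [2, 0, 0] -> [2, 0, 0]
col 1: [32, 0, 0] -> [32, 0, 0]
col 2: [0, 0, 0] -> [0, 0, 0]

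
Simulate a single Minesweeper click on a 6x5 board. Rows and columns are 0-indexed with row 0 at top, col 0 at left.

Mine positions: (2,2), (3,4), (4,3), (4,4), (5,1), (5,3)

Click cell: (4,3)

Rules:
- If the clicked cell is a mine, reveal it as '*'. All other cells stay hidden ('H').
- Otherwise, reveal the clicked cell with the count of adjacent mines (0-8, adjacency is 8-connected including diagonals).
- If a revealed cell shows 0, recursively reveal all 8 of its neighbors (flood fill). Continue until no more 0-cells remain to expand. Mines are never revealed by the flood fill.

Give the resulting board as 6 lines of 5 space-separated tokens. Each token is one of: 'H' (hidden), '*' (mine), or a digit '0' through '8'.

H H H H H
H H H H H
H H H H H
H H H H H
H H H * H
H H H H H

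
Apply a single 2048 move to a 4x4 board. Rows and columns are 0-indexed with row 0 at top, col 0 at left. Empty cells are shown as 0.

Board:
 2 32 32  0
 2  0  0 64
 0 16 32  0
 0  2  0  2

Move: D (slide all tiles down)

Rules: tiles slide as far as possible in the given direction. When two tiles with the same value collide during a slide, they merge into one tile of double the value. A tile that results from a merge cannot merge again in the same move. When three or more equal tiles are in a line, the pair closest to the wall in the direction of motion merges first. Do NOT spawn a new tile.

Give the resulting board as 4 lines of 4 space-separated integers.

Slide down:
col 0: [2, 2, 0, 0] -> [0, 0, 0, 4]
col 1: [32, 0, 16, 2] -> [0, 32, 16, 2]
col 2: [32, 0, 32, 0] -> [0, 0, 0, 64]
col 3: [0, 64, 0, 2] -> [0, 0, 64, 2]

Answer:  0  0  0  0
 0 32  0  0
 0 16  0 64
 4  2 64  2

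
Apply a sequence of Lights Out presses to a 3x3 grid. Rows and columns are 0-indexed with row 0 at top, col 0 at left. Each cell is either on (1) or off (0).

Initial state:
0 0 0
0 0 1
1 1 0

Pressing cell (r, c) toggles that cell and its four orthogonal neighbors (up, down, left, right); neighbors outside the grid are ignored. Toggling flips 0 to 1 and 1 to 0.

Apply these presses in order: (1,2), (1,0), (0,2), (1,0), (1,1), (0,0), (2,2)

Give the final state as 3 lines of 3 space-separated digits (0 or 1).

After press 1 at (1,2):
0 0 1
0 1 0
1 1 1

After press 2 at (1,0):
1 0 1
1 0 0
0 1 1

After press 3 at (0,2):
1 1 0
1 0 1
0 1 1

After press 4 at (1,0):
0 1 0
0 1 1
1 1 1

After press 5 at (1,1):
0 0 0
1 0 0
1 0 1

After press 6 at (0,0):
1 1 0
0 0 0
1 0 1

After press 7 at (2,2):
1 1 0
0 0 1
1 1 0

Answer: 1 1 0
0 0 1
1 1 0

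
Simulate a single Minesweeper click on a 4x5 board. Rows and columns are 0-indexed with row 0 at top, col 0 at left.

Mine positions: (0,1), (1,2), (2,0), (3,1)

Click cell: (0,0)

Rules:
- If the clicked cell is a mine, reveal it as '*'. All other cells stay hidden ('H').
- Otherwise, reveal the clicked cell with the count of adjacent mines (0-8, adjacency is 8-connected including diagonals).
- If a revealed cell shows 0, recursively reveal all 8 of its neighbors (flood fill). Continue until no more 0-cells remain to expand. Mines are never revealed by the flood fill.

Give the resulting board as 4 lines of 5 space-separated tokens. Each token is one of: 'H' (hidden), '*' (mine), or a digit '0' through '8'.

1 H H H H
H H H H H
H H H H H
H H H H H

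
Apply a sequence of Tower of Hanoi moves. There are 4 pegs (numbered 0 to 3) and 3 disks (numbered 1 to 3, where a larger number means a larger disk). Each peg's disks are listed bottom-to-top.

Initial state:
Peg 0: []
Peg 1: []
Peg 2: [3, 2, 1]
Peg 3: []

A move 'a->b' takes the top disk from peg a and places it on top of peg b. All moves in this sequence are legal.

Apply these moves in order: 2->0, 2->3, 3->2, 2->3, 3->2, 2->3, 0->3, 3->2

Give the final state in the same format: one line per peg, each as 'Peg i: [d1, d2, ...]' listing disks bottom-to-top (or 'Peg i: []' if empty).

Answer: Peg 0: []
Peg 1: []
Peg 2: [3, 1]
Peg 3: [2]

Derivation:
After move 1 (2->0):
Peg 0: [1]
Peg 1: []
Peg 2: [3, 2]
Peg 3: []

After move 2 (2->3):
Peg 0: [1]
Peg 1: []
Peg 2: [3]
Peg 3: [2]

After move 3 (3->2):
Peg 0: [1]
Peg 1: []
Peg 2: [3, 2]
Peg 3: []

After move 4 (2->3):
Peg 0: [1]
Peg 1: []
Peg 2: [3]
Peg 3: [2]

After move 5 (3->2):
Peg 0: [1]
Peg 1: []
Peg 2: [3, 2]
Peg 3: []

After move 6 (2->3):
Peg 0: [1]
Peg 1: []
Peg 2: [3]
Peg 3: [2]

After move 7 (0->3):
Peg 0: []
Peg 1: []
Peg 2: [3]
Peg 3: [2, 1]

After move 8 (3->2):
Peg 0: []
Peg 1: []
Peg 2: [3, 1]
Peg 3: [2]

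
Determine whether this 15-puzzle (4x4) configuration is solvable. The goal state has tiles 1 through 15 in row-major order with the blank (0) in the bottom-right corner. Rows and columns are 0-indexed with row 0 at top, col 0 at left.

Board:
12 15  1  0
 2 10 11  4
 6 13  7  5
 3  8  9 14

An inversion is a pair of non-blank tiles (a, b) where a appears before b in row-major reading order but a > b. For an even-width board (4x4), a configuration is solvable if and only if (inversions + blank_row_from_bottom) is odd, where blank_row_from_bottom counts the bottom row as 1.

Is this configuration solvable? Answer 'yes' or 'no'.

Answer: yes

Derivation:
Inversions: 49
Blank is in row 0 (0-indexed from top), which is row 4 counting from the bottom (bottom = 1).
49 + 4 = 53, which is odd, so the puzzle is solvable.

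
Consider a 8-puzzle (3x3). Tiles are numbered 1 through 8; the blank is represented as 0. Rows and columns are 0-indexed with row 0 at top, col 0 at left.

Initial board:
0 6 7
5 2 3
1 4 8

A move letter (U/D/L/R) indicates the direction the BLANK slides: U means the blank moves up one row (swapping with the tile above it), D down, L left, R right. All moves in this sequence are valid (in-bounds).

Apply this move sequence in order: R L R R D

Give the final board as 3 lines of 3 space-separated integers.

After move 1 (R):
6 0 7
5 2 3
1 4 8

After move 2 (L):
0 6 7
5 2 3
1 4 8

After move 3 (R):
6 0 7
5 2 3
1 4 8

After move 4 (R):
6 7 0
5 2 3
1 4 8

After move 5 (D):
6 7 3
5 2 0
1 4 8

Answer: 6 7 3
5 2 0
1 4 8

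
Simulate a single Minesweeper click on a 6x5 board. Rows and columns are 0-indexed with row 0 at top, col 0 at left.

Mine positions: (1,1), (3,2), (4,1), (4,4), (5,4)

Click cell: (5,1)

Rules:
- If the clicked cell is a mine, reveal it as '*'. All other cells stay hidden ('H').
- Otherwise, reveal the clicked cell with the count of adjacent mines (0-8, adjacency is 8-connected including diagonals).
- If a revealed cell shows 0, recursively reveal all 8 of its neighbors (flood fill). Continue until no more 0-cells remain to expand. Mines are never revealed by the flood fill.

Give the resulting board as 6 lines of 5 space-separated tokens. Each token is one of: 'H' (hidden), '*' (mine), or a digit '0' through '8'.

H H H H H
H H H H H
H H H H H
H H H H H
H H H H H
H 1 H H H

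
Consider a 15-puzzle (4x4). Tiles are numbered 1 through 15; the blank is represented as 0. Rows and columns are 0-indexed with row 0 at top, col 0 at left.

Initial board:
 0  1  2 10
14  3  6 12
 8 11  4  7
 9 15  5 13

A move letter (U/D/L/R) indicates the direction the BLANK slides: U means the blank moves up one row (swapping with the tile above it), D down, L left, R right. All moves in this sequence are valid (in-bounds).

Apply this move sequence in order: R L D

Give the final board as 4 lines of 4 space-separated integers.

Answer: 14  1  2 10
 0  3  6 12
 8 11  4  7
 9 15  5 13

Derivation:
After move 1 (R):
 1  0  2 10
14  3  6 12
 8 11  4  7
 9 15  5 13

After move 2 (L):
 0  1  2 10
14  3  6 12
 8 11  4  7
 9 15  5 13

After move 3 (D):
14  1  2 10
 0  3  6 12
 8 11  4  7
 9 15  5 13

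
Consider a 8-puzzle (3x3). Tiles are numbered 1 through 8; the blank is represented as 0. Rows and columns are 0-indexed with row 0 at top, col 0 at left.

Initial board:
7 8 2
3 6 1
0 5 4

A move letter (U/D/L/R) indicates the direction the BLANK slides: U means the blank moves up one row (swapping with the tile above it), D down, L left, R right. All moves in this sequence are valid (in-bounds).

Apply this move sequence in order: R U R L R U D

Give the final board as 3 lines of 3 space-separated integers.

After move 1 (R):
7 8 2
3 6 1
5 0 4

After move 2 (U):
7 8 2
3 0 1
5 6 4

After move 3 (R):
7 8 2
3 1 0
5 6 4

After move 4 (L):
7 8 2
3 0 1
5 6 4

After move 5 (R):
7 8 2
3 1 0
5 6 4

After move 6 (U):
7 8 0
3 1 2
5 6 4

After move 7 (D):
7 8 2
3 1 0
5 6 4

Answer: 7 8 2
3 1 0
5 6 4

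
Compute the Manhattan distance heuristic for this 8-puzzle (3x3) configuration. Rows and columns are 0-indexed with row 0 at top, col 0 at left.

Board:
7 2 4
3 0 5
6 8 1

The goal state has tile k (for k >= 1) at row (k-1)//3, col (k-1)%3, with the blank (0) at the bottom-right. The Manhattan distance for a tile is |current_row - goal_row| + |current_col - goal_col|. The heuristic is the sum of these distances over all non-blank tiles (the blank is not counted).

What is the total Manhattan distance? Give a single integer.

Tile 7: at (0,0), goal (2,0), distance |0-2|+|0-0| = 2
Tile 2: at (0,1), goal (0,1), distance |0-0|+|1-1| = 0
Tile 4: at (0,2), goal (1,0), distance |0-1|+|2-0| = 3
Tile 3: at (1,0), goal (0,2), distance |1-0|+|0-2| = 3
Tile 5: at (1,2), goal (1,1), distance |1-1|+|2-1| = 1
Tile 6: at (2,0), goal (1,2), distance |2-1|+|0-2| = 3
Tile 8: at (2,1), goal (2,1), distance |2-2|+|1-1| = 0
Tile 1: at (2,2), goal (0,0), distance |2-0|+|2-0| = 4
Sum: 2 + 0 + 3 + 3 + 1 + 3 + 0 + 4 = 16

Answer: 16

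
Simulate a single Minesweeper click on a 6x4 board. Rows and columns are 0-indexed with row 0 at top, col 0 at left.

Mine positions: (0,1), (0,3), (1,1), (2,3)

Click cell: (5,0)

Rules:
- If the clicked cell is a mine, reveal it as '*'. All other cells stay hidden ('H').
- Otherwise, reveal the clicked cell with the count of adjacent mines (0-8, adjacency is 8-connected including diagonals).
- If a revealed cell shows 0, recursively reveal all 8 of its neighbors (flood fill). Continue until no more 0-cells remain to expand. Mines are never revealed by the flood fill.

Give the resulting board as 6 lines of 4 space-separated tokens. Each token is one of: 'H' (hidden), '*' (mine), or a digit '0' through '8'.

H H H H
H H H H
1 1 2 H
0 0 1 1
0 0 0 0
0 0 0 0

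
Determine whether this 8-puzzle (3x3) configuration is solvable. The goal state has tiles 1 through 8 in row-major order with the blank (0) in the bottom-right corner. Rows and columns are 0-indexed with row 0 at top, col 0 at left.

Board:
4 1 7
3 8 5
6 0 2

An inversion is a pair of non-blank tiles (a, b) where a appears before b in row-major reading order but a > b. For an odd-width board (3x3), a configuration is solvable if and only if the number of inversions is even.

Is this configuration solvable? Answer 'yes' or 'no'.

Answer: no

Derivation:
Inversions (pairs i<j in row-major order where tile[i] > tile[j] > 0): 13
13 is odd, so the puzzle is not solvable.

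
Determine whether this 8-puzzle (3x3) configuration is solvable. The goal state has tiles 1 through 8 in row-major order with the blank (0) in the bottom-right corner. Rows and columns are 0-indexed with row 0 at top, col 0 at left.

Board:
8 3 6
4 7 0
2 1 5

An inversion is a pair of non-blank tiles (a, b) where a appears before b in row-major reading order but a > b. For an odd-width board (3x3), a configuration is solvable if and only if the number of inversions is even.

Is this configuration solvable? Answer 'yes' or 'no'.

Answer: no

Derivation:
Inversions (pairs i<j in row-major order where tile[i] > tile[j] > 0): 19
19 is odd, so the puzzle is not solvable.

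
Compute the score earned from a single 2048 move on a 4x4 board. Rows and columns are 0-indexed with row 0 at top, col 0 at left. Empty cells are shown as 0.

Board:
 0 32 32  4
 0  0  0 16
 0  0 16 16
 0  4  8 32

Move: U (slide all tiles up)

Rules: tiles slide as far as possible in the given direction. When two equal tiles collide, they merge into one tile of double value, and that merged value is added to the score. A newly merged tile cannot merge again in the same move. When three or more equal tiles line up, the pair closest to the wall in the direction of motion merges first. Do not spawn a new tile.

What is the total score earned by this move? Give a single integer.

Slide up:
col 0: [0, 0, 0, 0] -> [0, 0, 0, 0]  score +0 (running 0)
col 1: [32, 0, 0, 4] -> [32, 4, 0, 0]  score +0 (running 0)
col 2: [32, 0, 16, 8] -> [32, 16, 8, 0]  score +0 (running 0)
col 3: [4, 16, 16, 32] -> [4, 32, 32, 0]  score +32 (running 32)
Board after move:
 0 32 32  4
 0  4 16 32
 0  0  8 32
 0  0  0  0

Answer: 32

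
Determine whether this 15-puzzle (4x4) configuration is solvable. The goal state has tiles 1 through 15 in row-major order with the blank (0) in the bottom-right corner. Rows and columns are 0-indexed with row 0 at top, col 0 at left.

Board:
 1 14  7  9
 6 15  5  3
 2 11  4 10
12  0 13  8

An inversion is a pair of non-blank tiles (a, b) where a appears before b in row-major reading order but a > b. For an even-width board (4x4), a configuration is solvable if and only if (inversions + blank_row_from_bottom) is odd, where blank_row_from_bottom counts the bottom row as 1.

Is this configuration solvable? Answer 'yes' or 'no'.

Answer: yes

Derivation:
Inversions: 46
Blank is in row 3 (0-indexed from top), which is row 1 counting from the bottom (bottom = 1).
46 + 1 = 47, which is odd, so the puzzle is solvable.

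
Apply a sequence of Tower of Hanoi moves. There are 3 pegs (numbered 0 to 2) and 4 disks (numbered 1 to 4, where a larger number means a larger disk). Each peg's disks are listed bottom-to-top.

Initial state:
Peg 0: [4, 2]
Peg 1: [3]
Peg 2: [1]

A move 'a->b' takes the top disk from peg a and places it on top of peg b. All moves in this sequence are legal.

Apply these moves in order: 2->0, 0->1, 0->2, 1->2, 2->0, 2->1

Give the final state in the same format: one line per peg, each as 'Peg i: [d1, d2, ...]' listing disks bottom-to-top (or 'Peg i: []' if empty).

After move 1 (2->0):
Peg 0: [4, 2, 1]
Peg 1: [3]
Peg 2: []

After move 2 (0->1):
Peg 0: [4, 2]
Peg 1: [3, 1]
Peg 2: []

After move 3 (0->2):
Peg 0: [4]
Peg 1: [3, 1]
Peg 2: [2]

After move 4 (1->2):
Peg 0: [4]
Peg 1: [3]
Peg 2: [2, 1]

After move 5 (2->0):
Peg 0: [4, 1]
Peg 1: [3]
Peg 2: [2]

After move 6 (2->1):
Peg 0: [4, 1]
Peg 1: [3, 2]
Peg 2: []

Answer: Peg 0: [4, 1]
Peg 1: [3, 2]
Peg 2: []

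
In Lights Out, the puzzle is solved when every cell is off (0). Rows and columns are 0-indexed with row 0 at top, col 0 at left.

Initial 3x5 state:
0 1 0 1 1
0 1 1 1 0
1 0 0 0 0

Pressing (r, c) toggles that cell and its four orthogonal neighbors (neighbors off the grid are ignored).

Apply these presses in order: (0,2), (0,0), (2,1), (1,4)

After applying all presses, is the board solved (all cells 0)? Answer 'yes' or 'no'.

Answer: no

Derivation:
After press 1 at (0,2):
0 0 1 0 1
0 1 0 1 0
1 0 0 0 0

After press 2 at (0,0):
1 1 1 0 1
1 1 0 1 0
1 0 0 0 0

After press 3 at (2,1):
1 1 1 0 1
1 0 0 1 0
0 1 1 0 0

After press 4 at (1,4):
1 1 1 0 0
1 0 0 0 1
0 1 1 0 1

Lights still on: 8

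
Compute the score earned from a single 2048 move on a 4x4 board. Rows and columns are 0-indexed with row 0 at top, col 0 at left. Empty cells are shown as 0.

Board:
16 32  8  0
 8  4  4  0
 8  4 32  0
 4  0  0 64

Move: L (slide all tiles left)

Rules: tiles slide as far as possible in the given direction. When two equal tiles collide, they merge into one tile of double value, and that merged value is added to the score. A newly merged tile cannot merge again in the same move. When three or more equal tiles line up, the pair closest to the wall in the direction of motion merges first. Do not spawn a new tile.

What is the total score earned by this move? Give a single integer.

Slide left:
row 0: [16, 32, 8, 0] -> [16, 32, 8, 0]  score +0 (running 0)
row 1: [8, 4, 4, 0] -> [8, 8, 0, 0]  score +8 (running 8)
row 2: [8, 4, 32, 0] -> [8, 4, 32, 0]  score +0 (running 8)
row 3: [4, 0, 0, 64] -> [4, 64, 0, 0]  score +0 (running 8)
Board after move:
16 32  8  0
 8  8  0  0
 8  4 32  0
 4 64  0  0

Answer: 8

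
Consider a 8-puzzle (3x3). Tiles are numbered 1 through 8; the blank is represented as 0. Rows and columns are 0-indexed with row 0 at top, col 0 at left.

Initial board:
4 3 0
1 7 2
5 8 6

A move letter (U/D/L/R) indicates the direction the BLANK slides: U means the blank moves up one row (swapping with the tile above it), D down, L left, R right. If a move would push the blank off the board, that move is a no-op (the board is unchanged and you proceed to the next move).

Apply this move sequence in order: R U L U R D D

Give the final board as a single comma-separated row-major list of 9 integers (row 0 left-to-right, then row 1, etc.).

After move 1 (R):
4 3 0
1 7 2
5 8 6

After move 2 (U):
4 3 0
1 7 2
5 8 6

After move 3 (L):
4 0 3
1 7 2
5 8 6

After move 4 (U):
4 0 3
1 7 2
5 8 6

After move 5 (R):
4 3 0
1 7 2
5 8 6

After move 6 (D):
4 3 2
1 7 0
5 8 6

After move 7 (D):
4 3 2
1 7 6
5 8 0

Answer: 4, 3, 2, 1, 7, 6, 5, 8, 0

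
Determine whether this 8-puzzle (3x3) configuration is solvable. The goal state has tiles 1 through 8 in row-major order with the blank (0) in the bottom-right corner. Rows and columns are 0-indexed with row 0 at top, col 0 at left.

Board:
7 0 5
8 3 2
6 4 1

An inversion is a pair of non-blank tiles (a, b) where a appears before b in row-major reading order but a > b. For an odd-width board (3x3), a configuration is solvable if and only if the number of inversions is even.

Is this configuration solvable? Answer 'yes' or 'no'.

Inversions (pairs i<j in row-major order where tile[i] > tile[j] > 0): 21
21 is odd, so the puzzle is not solvable.

Answer: no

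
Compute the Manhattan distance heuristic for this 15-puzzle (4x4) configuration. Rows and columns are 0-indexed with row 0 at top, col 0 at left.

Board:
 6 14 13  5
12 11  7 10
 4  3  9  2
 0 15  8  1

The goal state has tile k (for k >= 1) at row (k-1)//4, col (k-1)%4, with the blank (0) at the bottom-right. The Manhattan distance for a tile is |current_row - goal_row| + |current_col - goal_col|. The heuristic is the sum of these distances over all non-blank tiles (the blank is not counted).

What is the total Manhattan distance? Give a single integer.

Tile 6: at (0,0), goal (1,1), distance |0-1|+|0-1| = 2
Tile 14: at (0,1), goal (3,1), distance |0-3|+|1-1| = 3
Tile 13: at (0,2), goal (3,0), distance |0-3|+|2-0| = 5
Tile 5: at (0,3), goal (1,0), distance |0-1|+|3-0| = 4
Tile 12: at (1,0), goal (2,3), distance |1-2|+|0-3| = 4
Tile 11: at (1,1), goal (2,2), distance |1-2|+|1-2| = 2
Tile 7: at (1,2), goal (1,2), distance |1-1|+|2-2| = 0
Tile 10: at (1,3), goal (2,1), distance |1-2|+|3-1| = 3
Tile 4: at (2,0), goal (0,3), distance |2-0|+|0-3| = 5
Tile 3: at (2,1), goal (0,2), distance |2-0|+|1-2| = 3
Tile 9: at (2,2), goal (2,0), distance |2-2|+|2-0| = 2
Tile 2: at (2,3), goal (0,1), distance |2-0|+|3-1| = 4
Tile 15: at (3,1), goal (3,2), distance |3-3|+|1-2| = 1
Tile 8: at (3,2), goal (1,3), distance |3-1|+|2-3| = 3
Tile 1: at (3,3), goal (0,0), distance |3-0|+|3-0| = 6
Sum: 2 + 3 + 5 + 4 + 4 + 2 + 0 + 3 + 5 + 3 + 2 + 4 + 1 + 3 + 6 = 47

Answer: 47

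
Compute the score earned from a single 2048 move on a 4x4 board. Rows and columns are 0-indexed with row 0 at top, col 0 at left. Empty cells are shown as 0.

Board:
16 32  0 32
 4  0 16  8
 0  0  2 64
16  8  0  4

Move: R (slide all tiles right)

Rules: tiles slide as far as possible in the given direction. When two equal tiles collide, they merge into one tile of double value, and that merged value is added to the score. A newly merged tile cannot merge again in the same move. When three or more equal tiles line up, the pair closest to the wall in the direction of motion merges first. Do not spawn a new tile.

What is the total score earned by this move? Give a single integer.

Answer: 64

Derivation:
Slide right:
row 0: [16, 32, 0, 32] -> [0, 0, 16, 64]  score +64 (running 64)
row 1: [4, 0, 16, 8] -> [0, 4, 16, 8]  score +0 (running 64)
row 2: [0, 0, 2, 64] -> [0, 0, 2, 64]  score +0 (running 64)
row 3: [16, 8, 0, 4] -> [0, 16, 8, 4]  score +0 (running 64)
Board after move:
 0  0 16 64
 0  4 16  8
 0  0  2 64
 0 16  8  4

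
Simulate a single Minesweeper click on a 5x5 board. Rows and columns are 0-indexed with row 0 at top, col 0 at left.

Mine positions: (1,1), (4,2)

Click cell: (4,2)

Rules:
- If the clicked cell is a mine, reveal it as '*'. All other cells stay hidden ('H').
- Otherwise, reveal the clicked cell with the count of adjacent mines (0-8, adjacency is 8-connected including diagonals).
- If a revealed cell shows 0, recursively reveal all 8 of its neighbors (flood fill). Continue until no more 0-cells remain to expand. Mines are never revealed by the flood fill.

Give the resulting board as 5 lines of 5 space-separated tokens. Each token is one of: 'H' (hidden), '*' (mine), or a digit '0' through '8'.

H H H H H
H H H H H
H H H H H
H H H H H
H H * H H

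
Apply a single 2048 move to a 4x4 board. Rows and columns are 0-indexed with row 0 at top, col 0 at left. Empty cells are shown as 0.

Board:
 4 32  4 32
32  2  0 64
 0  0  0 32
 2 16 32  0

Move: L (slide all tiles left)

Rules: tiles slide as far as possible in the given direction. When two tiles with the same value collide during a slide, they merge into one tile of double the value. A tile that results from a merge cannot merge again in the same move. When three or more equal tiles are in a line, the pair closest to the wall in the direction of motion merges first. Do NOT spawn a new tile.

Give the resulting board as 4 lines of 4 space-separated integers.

Answer:  4 32  4 32
32  2 64  0
32  0  0  0
 2 16 32  0

Derivation:
Slide left:
row 0: [4, 32, 4, 32] -> [4, 32, 4, 32]
row 1: [32, 2, 0, 64] -> [32, 2, 64, 0]
row 2: [0, 0, 0, 32] -> [32, 0, 0, 0]
row 3: [2, 16, 32, 0] -> [2, 16, 32, 0]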